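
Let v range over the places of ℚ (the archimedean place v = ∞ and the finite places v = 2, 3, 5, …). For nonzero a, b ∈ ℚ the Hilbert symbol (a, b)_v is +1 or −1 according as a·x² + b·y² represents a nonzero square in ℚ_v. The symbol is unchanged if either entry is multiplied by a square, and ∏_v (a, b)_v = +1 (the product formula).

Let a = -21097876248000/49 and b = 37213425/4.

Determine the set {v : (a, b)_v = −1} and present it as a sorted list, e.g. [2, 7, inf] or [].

(a, b) ≡ (-255, 18377) mod (ℚ^×)²; places V = {2, 3, 5, 7, 17, 23, 47, ∞}.
(a,b)_17: α=3, u≡9; β=1, v≡5 (mod 17); (9|17)=+1, (5|17)=-1; sign (−1)^0·+1^1·-1^3 = -1.
(a,b)_47: α=2, u≡34; β=1, v≡15 (mod 47); (34|47)=+1, (15|47)=-1; sign (−1)^0·+1^1·-1^2 = +1.
(a,b)_3: α=5, u≡2; β=4, v≡2 (mod 3); (2|3)=-1, (2|3)=-1; sign (−1)^0·-1^4·-1^5 = -1.
(a,b)_2: α=6, β=-2; u≡1, v≡1 (mod 8); ε(u)ε(v)=0·0, αω(v)=6·0, βω(u)=-2·0; sum ≡ 0  ⇒  +1.
(a,b)_∞: sgn(-255)=−, sgn(18377)=+, so +1.
(a,b)_5: α=3, u≡4; β=2, v≡3 (mod 5); (4|5)=+1, (3|5)=-1; sign (−1)^0·+1^2·-1^3 = -1.
(a,b)_7: α=-2, u≡1; β=0, v≡1 (mod 7); (1|7)=+1, (1|7)=+1; sign (−1)^0·+1^0·+1^-2 = +1.
(a,b)_23: α=0, u≡5; β=1, v≡10 (mod 23); (5|23)=-1, (10|23)=-1; sign (−1)^0·-1^1·-1^0 = -1.
Ram(-255, 18377) = {3, 5, 17, 23}; no ℚ_3-point on the conic.

[3, 5, 17, 23]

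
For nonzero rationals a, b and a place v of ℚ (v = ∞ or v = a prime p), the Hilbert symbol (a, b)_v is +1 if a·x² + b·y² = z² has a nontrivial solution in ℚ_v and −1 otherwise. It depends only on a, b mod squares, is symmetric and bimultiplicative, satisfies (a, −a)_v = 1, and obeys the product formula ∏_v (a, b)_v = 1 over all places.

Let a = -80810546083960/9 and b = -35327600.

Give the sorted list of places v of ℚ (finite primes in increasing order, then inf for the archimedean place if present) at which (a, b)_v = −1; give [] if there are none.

(a, b) ≡ (-2590, -88319) mod (ℚ^×)²; places V = {2, 3, 5, 7, 11, 31, 37, ∞}.
(a,b)_7: α=3, u≡4; β=1, v≡4 (mod 7); (4|7)=+1, (4|7)=+1; sign (−1)^1·+1^1·+1^3 = -1.
(a,b)_37: α=3, u≡21; β=1, v≡22 (mod 37); (21|37)=+1, (22|37)=-1; sign (−1)^0·+1^1·-1^3 = -1.
(a,b)_∞: sgn(-2590)=−, sgn(-88319)=−, so -1.
(a,b)_2: α=3, β=4; u≡1, v≡1 (mod 8); ε(u)ε(v)=0·0, αω(v)=3·0, βω(u)=4·0; sum ≡ 0  ⇒  +1.
(a,b)_5: α=1, u≡2; β=2, v≡1 (mod 5); (2|5)=-1, (1|5)=+1; sign (−1)^0·-1^2·+1^1 = +1.
(a,b)_31: α=2, u≡25; β=1, v≡22 (mod 31); (25|31)=+1, (22|31)=-1; sign (−1)^0·+1^1·-1^2 = +1.
(a,b)_3: α=-2, u≡2; β=0, v≡1 (mod 3); (2|3)=-1, (1|3)=+1; sign (−1)^0·-1^0·+1^-2 = +1.
(a,b)_11: α=2, u≡10; β=1, v≡4 (mod 11); (10|11)=-1, (4|11)=+1; sign (−1)^0·-1^1·+1^2 = -1.
|Ram(-2590, -88319)| = 4, even; anisotropic at {7, 11, 37, ∞}.

[7, 11, 37, inf]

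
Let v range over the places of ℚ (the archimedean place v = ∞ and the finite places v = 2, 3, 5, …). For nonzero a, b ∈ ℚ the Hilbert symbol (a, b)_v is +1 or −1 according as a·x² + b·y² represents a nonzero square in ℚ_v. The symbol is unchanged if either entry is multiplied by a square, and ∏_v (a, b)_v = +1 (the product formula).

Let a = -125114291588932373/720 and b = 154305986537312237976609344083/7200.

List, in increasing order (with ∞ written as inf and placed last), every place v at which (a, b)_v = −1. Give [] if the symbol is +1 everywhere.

[2, 29]

Mod squares: a ≡ -396865, b ≡ 104006. Check v ∈ {∞, 2, 3, 5, 7, 11, 13, 17, 19, 23, 29}.
v=23: a=23^3·(≡4), b=23^5·(≡17) mod 23; (4|23)=+1, (17|23)=-1; (−1)^{3·5·11}·(+1)^5·(-1)^3 = +1.
v=29: a=29^1·(≡12), b=29^2·(≡17) mod 29; (12|29)=-1, (17|29)=-1; (−1)^{1·2·14}·(-1)^2·(-1)^1 = -1.
v=17: a=17^3·(≡8), b=17^5·(≡13) mod 17; (8|17)=+1, (13|17)=+1; (−1)^{3·5·8}·(+1)^5·(+1)^3 = +1.
v=∞: -396865 < 0 and 104006 > 0  ⇒  (a,b)_∞ = +1.
v=2: v_2(a)=-4, v_2(b)=-5; units ≡ 7, 3 (mod 8); ε·ε+αω+βω = 1·1+-4·1+-5·0 ≡ 1  ⇒  (a,b)_2 = -1.
v=19: a=19^2·(≡7), b=19^3·(≡12) mod 19; (7|19)=+1, (12|19)=-1; (−1)^{2·3·9}·(+1)^3·(-1)^2 = +1.
v=7: a=7^1·(≡3), b=7^1·(≡1) mod 7; (3|7)=-1, (1|7)=+1; (−1)^{1·1·3}·(-1)^1·(+1)^1 = +1.
v=11: a=11^0·(≡4), b=11^4·(≡1) mod 11; (4|11)=+1, (1|11)=+1; (−1)^{0·4·5}·(+1)^4·(+1)^0 = +1.
v=3: a=3^-2·(≡2), b=3^-2·(≡2) mod 3; (2|3)=-1, (2|3)=-1; (−1)^{-2·-2·1}·(-1)^-2·(-1)^-2 = +1.
v=5: a=5^-1·(≡3), b=5^-2·(≡1) mod 5; (3|5)=-1, (1|5)=+1; (−1)^{-1·-2·2}·(-1)^-2·(+1)^-1 = +1.
v=13: a=13^4·(≡10), b=13^4·(≡11) mod 13; (10|13)=+1, (11|13)=-1; (−1)^{4·4·6}·(+1)^4·(-1)^4 = +1.
Ram(-396865, 104006) = {2, 29}; no ℚ_2-point on the conic.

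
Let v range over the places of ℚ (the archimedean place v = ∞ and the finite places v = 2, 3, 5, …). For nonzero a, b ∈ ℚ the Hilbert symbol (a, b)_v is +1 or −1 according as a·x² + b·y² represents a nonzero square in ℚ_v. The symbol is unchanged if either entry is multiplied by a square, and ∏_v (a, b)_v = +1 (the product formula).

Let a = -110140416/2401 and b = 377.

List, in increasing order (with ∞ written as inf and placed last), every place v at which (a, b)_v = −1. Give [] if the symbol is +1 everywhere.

Mod squares: a ≡ -11951, b ≡ 377. Check v ∈ {∞, 2, 3, 7, 13, 17, 19, 29, 37}.
v=2: v_2(a)=10, v_2(b)=0; units ≡ 1, 1 (mod 8); ε·ε+αω+βω = 0·0+10·0+0·0 ≡ 0  ⇒  (a,b)_2 = +1.
v=∞: -11951 < 0 and 377 > 0  ⇒  (a,b)_∞ = +1.
v=29: a=29^0·(≡26), b=29^1·(≡13) mod 29; (26|29)=-1, (13|29)=+1; (−1)^{0·1·14}·(-1)^1·(+1)^0 = -1.
v=7: a=7^-4·(≡6), b=7^0·(≡6) mod 7; (6|7)=-1, (6|7)=-1; (−1)^{-4·0·3}·(-1)^0·(-1)^-4 = +1.
v=13: a=13^0·(≡12), b=13^1·(≡3) mod 13; (12|13)=+1, (3|13)=+1; (−1)^{0·1·6}·(+1)^1·(+1)^0 = +1.
v=37: a=37^1·(≡11), b=37^0·(≡7) mod 37; (11|37)=+1, (7|37)=+1; (−1)^{1·0·18}·(+1)^0·(+1)^1 = +1.
v=3: a=3^2·(≡1), b=3^0·(≡2) mod 3; (1|3)=+1, (2|3)=-1; (−1)^{2·0·1}·(+1)^0·(-1)^2 = +1.
v=19: a=19^1·(≡16), b=19^0·(≡16) mod 19; (16|19)=+1, (16|19)=+1; (−1)^{1·0·9}·(+1)^0·(+1)^1 = +1.
v=17: a=17^1·(≡14), b=17^0·(≡3) mod 17; (14|17)=-1, (3|17)=-1; (−1)^{1·0·8}·(-1)^0·(-1)^1 = -1.
|Ram(-11951, 377)| = 2, even; anisotropic at {17, 29}.

[17, 29]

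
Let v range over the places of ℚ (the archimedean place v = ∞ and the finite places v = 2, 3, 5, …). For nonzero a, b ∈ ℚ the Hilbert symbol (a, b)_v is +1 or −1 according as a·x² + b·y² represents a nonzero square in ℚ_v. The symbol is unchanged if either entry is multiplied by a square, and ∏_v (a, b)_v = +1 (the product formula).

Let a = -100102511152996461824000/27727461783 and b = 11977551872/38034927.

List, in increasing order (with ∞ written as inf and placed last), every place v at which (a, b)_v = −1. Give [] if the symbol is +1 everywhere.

[11, 13]

(a, b) ≡ (-15470, 1001) mod (ℚ^×)²; places V = {2, 3, 5, 7, 11, 13, 17, 37, ∞}.
(a,b)_7: α=-3, u≡4; β=-3, v≡3 (mod 7); (4|7)=+1, (3|7)=-1; sign (−1)^1·+1^-3·-1^-3 = +1.
(a,b)_5: α=3, u≡1; β=0, v≡1 (mod 5); (1|5)=+1, (1|5)=+1; sign (−1)^0·+1^0·+1^3 = +1.
(a,b)_13: α=5, u≡11; β=3, v≡12 (mod 13); (11|13)=-1, (12|13)=+1; sign (−1)^0·-1^3·+1^5 = -1.
(a,b)_17: α=3, u≡1; β=0, v≡9 (mod 17); (1|17)=+1, (9|17)=+1; sign (−1)^0·+1^0·+1^3 = +1.
(a,b)_11: α=8, u≡10; β=3, v≡3 (mod 11); (10|11)=-1, (3|11)=+1; sign (−1)^0·-1^3·+1^8 = -1.
(a,b)_37: α=-2, u≡21; β=-2, v≡17 (mod 37); (21|37)=+1, (17|37)=-1; sign (−1)^0·+1^-2·-1^-2 = +1.
(a,b)_∞: sgn(-15470)=−, sgn(1001)=+, so +1.
(a,b)_2: α=11, β=12; u≡1, v≡1 (mod 8); ε(u)ε(v)=0·0, αω(v)=11·0, βω(u)=12·0; sum ≡ 0  ⇒  +1.
(a,b)_3: α=-10, u≡1; β=-4, v≡2 (mod 3); (1|3)=+1, (2|3)=-1; sign (−1)^0·+1^-4·-1^-10 = +1.
(-15470, 1001 / ℚ) ramifies at {11, 13}: a division algebra.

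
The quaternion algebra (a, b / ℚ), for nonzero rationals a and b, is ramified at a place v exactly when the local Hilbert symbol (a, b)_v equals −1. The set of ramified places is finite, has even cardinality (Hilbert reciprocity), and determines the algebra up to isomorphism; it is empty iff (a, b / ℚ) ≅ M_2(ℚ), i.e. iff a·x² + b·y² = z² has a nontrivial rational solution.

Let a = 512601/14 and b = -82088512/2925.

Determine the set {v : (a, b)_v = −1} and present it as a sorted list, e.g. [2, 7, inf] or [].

[3, 13, 17, 19]

Mod squares: a ≡ 13566, b ≡ -46189. Check v ∈ {∞, 2, 3, 5, 7, 11, 13, 17, 19, 23}.
v=13: a=13^0·(≡11), b=13^-1·(≡10) mod 13; (11|13)=-1, (10|13)=+1; (−1)^{0·-1·6}·(-1)^-1·(+1)^0 = -1.
v=2: v_2(a)=-1, v_2(b)=6; units ≡ 7, 3 (mod 8); ε·ε+αω+βω = 1·1+-1·1+6·0 ≡ 0  ⇒  (a,b)_2 = +1.
v=17: a=17^1·(≡13), b=17^1·(≡12) mod 17; (13|17)=+1, (12|17)=-1; (−1)^{1·1·8}·(+1)^1·(-1)^1 = -1.
v=3: a=3^1·(≡1), b=3^-2·(≡2) mod 3; (1|3)=+1, (2|3)=-1; (−1)^{1·-2·1}·(+1)^-2·(-1)^1 = -1.
v=11: a=11^0·(≡4), b=11^1·(≡5) mod 11; (4|11)=+1, (5|11)=+1; (−1)^{0·1·5}·(+1)^1·(+1)^0 = +1.
v=7: a=7^-1·(≡6), b=7^0·(≡2) mod 7; (6|7)=-1, (2|7)=+1; (−1)^{-1·0·3}·(-1)^0·(+1)^-1 = +1.
v=23: a=23^2·(≡15), b=23^0·(≡13) mod 23; (15|23)=-1, (13|23)=+1; (−1)^{2·0·11}·(-1)^0·(+1)^2 = +1.
v=∞: 13566 > 0 and -46189 < 0  ⇒  (a,b)_∞ = +1.
v=19: a=19^1·(≡4), b=19^3·(≡17) mod 19; (4|19)=+1, (17|19)=+1; (−1)^{1·3·9}·(+1)^3·(+1)^1 = -1.
v=5: a=5^0·(≡4), b=5^-2·(≡4) mod 5; (4|5)=+1, (4|5)=+1; (−1)^{0·-2·2}·(+1)^-2·(+1)^0 = +1.
|Ram(13566, -46189)| = 4, even; anisotropic at {3, 13, 17, 19}.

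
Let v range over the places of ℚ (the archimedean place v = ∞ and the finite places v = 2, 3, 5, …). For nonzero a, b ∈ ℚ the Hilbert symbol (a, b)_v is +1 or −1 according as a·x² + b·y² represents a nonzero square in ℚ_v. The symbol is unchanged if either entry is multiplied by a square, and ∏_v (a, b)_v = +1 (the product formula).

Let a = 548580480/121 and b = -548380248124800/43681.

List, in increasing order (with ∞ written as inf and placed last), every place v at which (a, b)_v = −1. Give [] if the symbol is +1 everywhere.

[2, 3, 5, 7]

(a, b) ≡ (3570, -102) mod (ℚ^×)²; places V = {2, 3, 5, 7, 11, 13, 17, 19, ∞}.
(a,b)_19: α=0, u≡5; β=-2, v≡3 (mod 19); (5|19)=+1, (3|19)=-1; sign (−1)^0·+1^-2·-1^0 = +1.
(a,b)_2: α=7, β=7; u≡1, v≡5 (mod 8); ε(u)ε(v)=0·0, αω(v)=7·1, βω(u)=7·0; sum ≡ 1  ⇒  -1.
(a,b)_7: α=5, u≡3; β=6, v≡5 (mod 7); (3|7)=-1, (5|7)=-1; sign (−1)^0·-1^6·-1^5 = -1.
(a,b)_17: α=1, u≡3; β=1, v≡12 (mod 17); (3|17)=-1, (12|17)=-1; sign (−1)^0·-1^1·-1^1 = +1.
(a,b)_∞: sgn(3570)=+, sgn(-102)=−, so +1.
(a,b)_5: α=1, u≡1; β=2, v≡3 (mod 5); (1|5)=+1, (3|5)=-1; sign (−1)^0·+1^2·-1^1 = -1.
(a,b)_3: α=1, u≡2; β=1, v≡2 (mod 3); (2|3)=-1, (2|3)=-1; sign (−1)^1·-1^1·-1^1 = -1.
(a,b)_13: α=0, u≡8; β=4, v≡11 (mod 13); (8|13)=-1, (11|13)=-1; sign (−1)^0·-1^4·-1^0 = +1.
(a,b)_11: α=-2, u≡8; β=-2, v≡7 (mod 11); (8|11)=-1, (7|11)=-1; sign (−1)^0·-1^-2·-1^-2 = +1.
Ram(3570, -102) = {2, 3, 5, 7}; no ℚ_2-point on the conic.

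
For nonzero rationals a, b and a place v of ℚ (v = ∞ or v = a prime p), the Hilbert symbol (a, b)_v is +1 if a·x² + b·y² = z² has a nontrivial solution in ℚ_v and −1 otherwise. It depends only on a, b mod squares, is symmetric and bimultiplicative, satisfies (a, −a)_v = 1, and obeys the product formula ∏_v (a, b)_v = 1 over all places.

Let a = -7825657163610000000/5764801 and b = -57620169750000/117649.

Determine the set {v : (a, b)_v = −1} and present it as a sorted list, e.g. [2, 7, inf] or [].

(a, b) ≡ (-5610, -39) mod (ℚ^×)²; places V = {2, 3, 5, 7, 11, 13, 17, ∞}.
(a,b)_11: α=1, u≡10; β=2, v≡1 (mod 11); (10|11)=-1, (1|11)=+1; sign (−1)^0·-1^2·+1^1 = +1.
(a,b)_2: α=7, β=4; u≡3, v≡1 (mod 8); ε(u)ε(v)=1·0, αω(v)=7·0, βω(u)=4·1; sum ≡ 0  ⇒  +1.
(a,b)_17: α=3, u≡5; β=2, v≡11 (mod 17); (5|17)=-1, (11|17)=-1; sign (−1)^0·-1^2·-1^3 = -1.
(a,b)_3: α=1, u≡2; β=1, v≡2 (mod 3); (2|3)=-1, (2|3)=-1; sign (−1)^1·-1^1·-1^1 = -1.
(a,b)_5: α=7, u≡2; β=6, v≡4 (mod 5); (2|5)=-1, (4|5)=+1; sign (−1)^0·-1^6·+1^7 = +1.
(a,b)_13: α=6, u≡6; β=3, v≡9 (mod 13); (6|13)=-1, (9|13)=+1; sign (−1)^0·-1^3·+1^6 = -1.
(a,b)_∞: sgn(-5610)=−, sgn(-39)=−, so -1.
(a,b)_7: α=-8, u≡1; β=-6, v≡3 (mod 7); (1|7)=+1, (3|7)=-1; sign (−1)^0·+1^-6·-1^-8 = +1.
Ram(-5610, -39) = {3, 13, 17, ∞}; no ℚ_3-point on the conic.

[3, 13, 17, inf]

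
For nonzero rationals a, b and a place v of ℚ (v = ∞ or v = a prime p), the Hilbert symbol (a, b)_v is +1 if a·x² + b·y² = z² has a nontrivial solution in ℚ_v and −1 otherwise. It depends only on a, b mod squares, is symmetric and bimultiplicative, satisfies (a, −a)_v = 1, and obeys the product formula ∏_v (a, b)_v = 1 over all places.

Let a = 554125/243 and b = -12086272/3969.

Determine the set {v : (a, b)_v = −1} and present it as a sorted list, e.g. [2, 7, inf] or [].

Mod squares: a ≡ 66495, b ≡ -11803. Check v ∈ {∞, 2, 3, 5, 7, 11, 13, 29, 31, 37}.
v=5: a=5^3·(≡1), b=5^0·(≡2) mod 5; (1|5)=+1, (2|5)=-1; (−1)^{3·0·2}·(+1)^0·(-1)^3 = -1.
v=11: a=11^1·(≡6), b=11^1·(≡3) mod 11; (6|11)=-1, (3|11)=+1; (−1)^{1·1·5}·(-1)^1·(+1)^1 = +1.
v=∞: 66495 > 0 and -11803 < 0  ⇒  (a,b)_∞ = +1.
v=13: a=13^1·(≡7), b=13^0·(≡9) mod 13; (7|13)=-1, (9|13)=+1; (−1)^{1·0·6}·(-1)^0·(+1)^1 = +1.
v=7: a=7^0·(≡1), b=7^-2·(≡3) mod 7; (1|7)=+1, (3|7)=-1; (−1)^{0·-2·3}·(+1)^-2·(-1)^0 = +1.
v=2: v_2(a)=0, v_2(b)=10; units ≡ 7, 5 (mod 8); ε·ε+αω+βω = 1·0+0·1+10·0 ≡ 0  ⇒  (a,b)_2 = +1.
v=31: a=31^1·(≡21), b=31^0·(≡8) mod 31; (21|31)=-1, (8|31)=+1; (−1)^{1·0·15}·(-1)^0·(+1)^1 = +1.
v=37: a=37^0·(≡20), b=37^1·(≡35) mod 37; (20|37)=-1, (35|37)=-1; (−1)^{0·1·18}·(-1)^1·(-1)^0 = -1.
v=29: a=29^0·(≡2), b=29^1·(≡24) mod 29; (2|29)=-1, (24|29)=+1; (−1)^{0·1·14}·(-1)^1·(+1)^0 = -1.
v=3: a=3^-5·(≡1), b=3^-4·(≡2) mod 3; (1|3)=+1, (2|3)=-1; (−1)^{-5·-4·1}·(+1)^-4·(-1)^-5 = -1.
|Ram(66495, -11803)| = 4, even; anisotropic at {3, 5, 29, 37}.

[3, 5, 29, 37]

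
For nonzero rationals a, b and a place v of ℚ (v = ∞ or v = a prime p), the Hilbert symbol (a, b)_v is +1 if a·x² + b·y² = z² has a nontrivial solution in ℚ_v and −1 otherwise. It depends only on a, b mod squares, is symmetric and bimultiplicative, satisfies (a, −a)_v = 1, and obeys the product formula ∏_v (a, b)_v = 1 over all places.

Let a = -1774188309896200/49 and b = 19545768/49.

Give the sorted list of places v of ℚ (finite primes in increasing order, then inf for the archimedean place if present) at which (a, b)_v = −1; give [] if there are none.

[2, 19, 43, 47]

Mod squares: a ≡ -24498562, b ≡ 542938. Check v ∈ {∞, 2, 3, 5, 7, 11, 19, 23, 29, 37, 43, 47}.
v=3: a=3^0·(≡2), b=3^2·(≡1) mod 3; (2|3)=-1, (1|3)=+1; (−1)^{0·2·1}·(-1)^2·(+1)^0 = +1.
v=19: a=19^1·(≡10), b=19^0·(≡8) mod 19; (10|19)=-1, (8|19)=-1; (−1)^{1·0·9}·(-1)^0·(-1)^1 = -1.
v=47: a=47^1·(≡22), b=47^0·(≡33) mod 47; (22|47)=-1, (33|47)=-1; (−1)^{1·0·23}·(-1)^0·(-1)^1 = -1.
v=37: a=37^2·(≡3), b=37^1·(≡29) mod 37; (3|37)=+1, (29|37)=-1; (−1)^{2·1·18}·(+1)^1·(-1)^2 = +1.
v=7: a=7^-2·(≡5), b=7^-2·(≡4) mod 7; (5|7)=-1, (4|7)=+1; (−1)^{-2·-2·3}·(-1)^-2·(+1)^-2 = +1.
v=5: a=5^2·(≡3), b=5^0·(≡2) mod 5; (3|5)=-1, (2|5)=-1; (−1)^{2·0·2}·(-1)^0·(-1)^2 = +1.
v=43: a=43^1·(≡14), b=43^0·(≡34) mod 43; (14|43)=+1, (34|43)=-1; (−1)^{1·0·21}·(+1)^0·(-1)^1 = -1.
v=11: a=11^1·(≡6), b=11^1·(≡5) mod 11; (6|11)=-1, (5|11)=+1; (−1)^{1·1·5}·(-1)^1·(+1)^1 = +1.
v=2: v_2(a)=3, v_2(b)=3; units ≡ 7, 5 (mod 8); ε·ε+αω+βω = 1·0+3·1+3·0 ≡ 1  ⇒  (a,b)_2 = -1.
v=23: a=23^2·(≡4), b=23^1·(≡4) mod 23; (4|23)=+1, (4|23)=+1; (−1)^{2·1·11}·(+1)^1·(+1)^2 = +1.
v=∞: -24498562 < 0 and 542938 > 0  ⇒  (a,b)_∞ = +1.
v=29: a=29^1·(≡2), b=29^1·(≡19) mod 29; (2|29)=-1, (19|29)=-1; (−1)^{1·1·14}·(-1)^1·(-1)^1 = +1.
|Ram(-24498562, 542938)| = 4, even; anisotropic at {2, 19, 43, 47}.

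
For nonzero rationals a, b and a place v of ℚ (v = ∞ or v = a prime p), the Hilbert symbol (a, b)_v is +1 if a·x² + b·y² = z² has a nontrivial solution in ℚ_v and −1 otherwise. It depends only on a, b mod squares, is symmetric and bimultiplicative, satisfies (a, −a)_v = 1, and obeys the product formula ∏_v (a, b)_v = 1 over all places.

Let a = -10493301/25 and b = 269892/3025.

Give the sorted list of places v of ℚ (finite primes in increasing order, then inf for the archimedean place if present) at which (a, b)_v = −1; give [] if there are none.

[3, 17]

(a, b) ≡ (-741, 17) mod (ℚ^×)²; places V = {2, 3, 5, 7, 11, 13, 17, 19, ∞}.
(a,b)_2: α=0, β=2; u≡3, v≡1 (mod 8); ε(u)ε(v)=1·0, αω(v)=0·0, βω(u)=2·1; sum ≡ 0  ⇒  +1.
(a,b)_19: α=1, u≡18; β=0, v≡4 (mod 19); (18|19)=-1, (4|19)=+1; sign (−1)^0·-1^0·+1^1 = +1.
(a,b)_13: α=1, u≡7; β=0, v≡10 (mod 13); (7|13)=-1, (10|13)=+1; sign (−1)^0·-1^0·+1^1 = +1.
(a,b)_17: α=2, u≡11; β=1, v≡2 (mod 17); (11|17)=-1, (2|17)=+1; sign (−1)^0·-1^1·+1^2 = -1.
(a,b)_7: α=2, u≡4; β=2, v≡6 (mod 7); (4|7)=+1, (6|7)=-1; sign (−1)^0·+1^2·-1^2 = +1.
(a,b)_5: α=-2, u≡4; β=-2, v≡2 (mod 5); (4|5)=+1, (2|5)=-1; sign (−1)^0·+1^-2·-1^-2 = +1.
(a,b)_3: α=1, u≡2; β=4, v≡2 (mod 3); (2|3)=-1, (2|3)=-1; sign (−1)^0·-1^4·-1^1 = -1.
(a,b)_∞: sgn(-741)=−, sgn(17)=+, so +1.
(a,b)_11: α=0, u≡2; β=-2, v≡6 (mod 11); (2|11)=-1, (6|11)=-1; sign (−1)^0·-1^-2·-1^0 = +1.
(-741, 17 / ℚ) ramifies at {3, 17}: a division algebra.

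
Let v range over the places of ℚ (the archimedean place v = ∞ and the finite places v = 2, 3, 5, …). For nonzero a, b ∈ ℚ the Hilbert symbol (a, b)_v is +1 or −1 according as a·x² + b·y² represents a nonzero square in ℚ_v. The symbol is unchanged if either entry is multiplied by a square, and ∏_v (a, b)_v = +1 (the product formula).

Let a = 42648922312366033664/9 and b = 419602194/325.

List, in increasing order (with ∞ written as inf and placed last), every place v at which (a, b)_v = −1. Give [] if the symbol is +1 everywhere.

[2, 7]

(a, b) ≡ (19019, 92378) mod (ℚ^×)²; places V = {2, 3, 5, 7, 11, 13, 17, 19, ∞}.
(a,b)_3: α=-2, u≡2; β=10, v≡2 (mod 3); (2|3)=-1, (2|3)=-1; sign (−1)^0·-1^10·-1^-2 = +1.
(a,b)_2: α=8, β=1; u≡3, v≡5 (mod 8); ε(u)ε(v)=1·0, αω(v)=8·1, βω(u)=1·1; sum ≡ 1  ⇒  -1.
(a,b)_13: α=1, u≡8; β=-1, v≡2 (mod 13); (8|13)=-1, (2|13)=-1; sign (−1)^0·-1^-1·-1^1 = +1.
(a,b)_7: α=5, u≡1; β=0, v≡6 (mod 7); (1|7)=+1, (6|7)=-1; sign (−1)^0·+1^0·-1^5 = -1.
(a,b)_17: α=4, u≡16; β=1, v≡6 (mod 17); (16|17)=+1, (6|17)=-1; sign (−1)^0·+1^1·-1^4 = +1.
(a,b)_5: α=0, u≡1; β=-2, v≡3 (mod 5); (1|5)=+1, (3|5)=-1; sign (−1)^0·+1^-2·-1^0 = +1.
(a,b)_11: α=3, u≡8; β=1, v≡5 (mod 11); (8|11)=-1, (5|11)=+1; sign (−1)^1·-1^1·+1^3 = +1.
(a,b)_∞: sgn(19019)=+, sgn(92378)=+, so +1.
(a,b)_19: α=3, u≡8; β=1, v≡9 (mod 19); (8|19)=-1, (9|19)=+1; sign (−1)^1·-1^1·+1^3 = +1.
|Ram(19019, 92378)| = 2, even; anisotropic at {2, 7}.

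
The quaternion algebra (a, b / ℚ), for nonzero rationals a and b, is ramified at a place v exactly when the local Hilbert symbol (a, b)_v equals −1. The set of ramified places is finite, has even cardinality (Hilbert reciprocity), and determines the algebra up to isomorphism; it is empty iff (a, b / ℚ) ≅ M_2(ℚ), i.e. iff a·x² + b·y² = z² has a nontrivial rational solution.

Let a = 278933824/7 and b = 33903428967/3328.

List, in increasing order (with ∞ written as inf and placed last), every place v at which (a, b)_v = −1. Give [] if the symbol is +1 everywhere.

[2, 7, 13, 23, 37, 53]

Mod squares: a ≡ 180523, b ≡ 586339. Check v ∈ {∞, 2, 3, 7, 13, 17, 23, 37, 41, 53}.
v=13: a=13^2·(≡6), b=13^-1·(≡2) mod 13; (6|13)=-1, (2|13)=-1; (−1)^{2·-1·6}·(-1)^-1·(-1)^2 = -1.
v=53: a=53^0·(≡48), b=53^1·(≡22) mod 53; (48|53)=-1, (22|53)=-1; (−1)^{0·1·26}·(-1)^1·(-1)^0 = -1.
v=7: a=7^-1·(≡1), b=7^0·(≡3) mod 7; (1|7)=+1, (3|7)=-1; (−1)^{-1·0·3}·(+1)^0·(-1)^-1 = -1.
v=∞: 180523 > 0 and 586339 > 0  ⇒  (a,b)_∞ = +1.
v=37: a=37^1·(≡32), b=37^1·(≡34) mod 37; (32|37)=-1, (34|37)=+1; (−1)^{1·1·18}·(-1)^1·(+1)^1 = -1.
v=17: a=17^1·(≡12), b=17^4·(≡4) mod 17; (12|17)=-1, (4|17)=+1; (−1)^{1·4·8}·(-1)^4·(+1)^1 = +1.
v=2: v_2(a)=6, v_2(b)=-8; units ≡ 3, 3 (mod 8); ε·ε+αω+βω = 1·1+6·1+-8·1 ≡ 1  ⇒  (a,b)_2 = -1.
v=3: a=3^0·(≡1), b=3^2·(≡1) mod 3; (1|3)=+1, (1|3)=+1; (−1)^{0·2·1}·(+1)^2·(+1)^0 = +1.
v=23: a=23^0·(≡15), b=23^1·(≡4) mod 23; (15|23)=-1, (4|23)=+1; (−1)^{0·1·11}·(-1)^1·(+1)^0 = -1.
v=41: a=41^1·(≡25), b=41^0·(≡33) mod 41; (25|41)=+1, (33|41)=+1; (−1)^{1·0·20}·(+1)^0·(+1)^1 = +1.
Ram(180523, 586339) = {2, 7, 13, 23, 37, 53}; no ℚ_2-point on the conic.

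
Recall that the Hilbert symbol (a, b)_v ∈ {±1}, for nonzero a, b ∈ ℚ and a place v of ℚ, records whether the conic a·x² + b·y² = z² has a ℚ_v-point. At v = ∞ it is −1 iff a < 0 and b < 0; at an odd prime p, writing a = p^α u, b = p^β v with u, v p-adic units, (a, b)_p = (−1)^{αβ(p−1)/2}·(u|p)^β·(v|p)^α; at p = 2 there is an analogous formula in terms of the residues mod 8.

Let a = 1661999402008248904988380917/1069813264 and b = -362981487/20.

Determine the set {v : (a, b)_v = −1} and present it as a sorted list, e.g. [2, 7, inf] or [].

(a, b) ≡ (39237, -17835) mod (ℚ^×)²; places V = {2, 3, 5, 7, 11, 13, 17, 29, 37, 41, ∞}.
(a,b)_∞: sgn(39237)=+, sgn(-17835)=−, so +1.
(a,b)_37: α=-2, u≡2; β=0, v≡1 (mod 37); (2|37)=-1, (1|37)=+1; sign (−1)^0·-1^0·+1^-2 = +1.
(a,b)_7: α=2, u≡2; β=0, v≡1 (mod 7); (2|7)=+1, (1|7)=+1; sign (−1)^0·+1^0·+1^2 = +1.
(a,b)_3: α=11, u≡2; β=1, v≡1 (mod 3); (2|3)=-1, (1|3)=+1; sign (−1)^1·-1^1·+1^11 = +1.
(a,b)_17: α=-2, u≡2; β=0, v≡16 (mod 17); (2|17)=+1, (16|17)=+1; sign (−1)^0·+1^0·+1^-2 = +1.
(a,b)_41: α=3, u≡28; β=1, v≡31 (mod 41); (28|41)=-1, (31|41)=+1; sign (−1)^0·-1^1·+1^3 = -1.
(a,b)_29: α=7, u≡11; β=3, v≡20 (mod 29); (11|29)=-1, (20|29)=+1; sign (−1)^0·-1^3·+1^7 = -1.
(a,b)_11: α=5, u≡4; β=2, v≡2 (mod 11); (4|11)=+1, (2|11)=-1; sign (−1)^0·+1^2·-1^5 = -1.
(a,b)_5: α=0, u≡3; β=-1, v≡2 (mod 5); (3|5)=-1, (2|5)=-1; sign (−1)^0·-1^-1·-1^0 = -1.
(a,b)_13: α=-2, u≡4; β=0, v≡4 (mod 13); (4|13)=+1, (4|13)=+1; sign (−1)^0·+1^0·+1^-2 = +1.
(a,b)_2: α=-4, β=-2; u≡5, v≡5 (mod 8); ε(u)ε(v)=0·0, αω(v)=-4·1, βω(u)=-2·1; sum ≡ 0  ⇒  +1.
Ram(39237, -17835) = {5, 11, 29, 41}; no ℚ_5-point on the conic.

[5, 11, 29, 41]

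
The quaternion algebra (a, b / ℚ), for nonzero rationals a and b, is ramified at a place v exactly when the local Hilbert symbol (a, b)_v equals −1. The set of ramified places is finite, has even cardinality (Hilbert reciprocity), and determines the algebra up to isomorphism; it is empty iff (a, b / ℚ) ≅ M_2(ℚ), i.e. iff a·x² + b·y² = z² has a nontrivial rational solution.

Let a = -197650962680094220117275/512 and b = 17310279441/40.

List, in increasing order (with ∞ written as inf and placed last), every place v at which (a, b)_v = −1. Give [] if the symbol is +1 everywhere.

[5, 7, 13, 19]

Mod squares: a ≡ -182, b ≡ 123690. Check v ∈ {∞, 2, 3, 5, 7, 13, 19, 31}.
v=19: a=19^2·(≡12), b=19^1·(≡15) mod 19; (12|19)=-1, (15|19)=-1; (−1)^{2·1·9}·(-1)^1·(-1)^2 = -1.
v=2: v_2(a)=-9, v_2(b)=-3; units ≡ 5, 5 (mod 8); ε·ε+αω+βω = 0·0+-9·1+-3·1 ≡ 0  ⇒  (a,b)_2 = +1.
v=3: a=3^2·(≡1), b=3^1·(≡1) mod 3; (1|3)=+1, (1|3)=+1; (−1)^{2·1·1}·(+1)^1·(+1)^2 = +1.
v=31: a=31^2·(≡7), b=31^1·(≡13) mod 31; (7|31)=+1, (13|31)=-1; (−1)^{2·1·15}·(+1)^1·(-1)^2 = +1.
v=5: a=5^2·(≡2), b=5^-1·(≡2) mod 5; (2|5)=-1, (2|5)=-1; (−1)^{2·-1·2}·(-1)^-1·(-1)^2 = -1.
v=13: a=13^7·(≡12), b=13^4·(≡8) mod 13; (12|13)=+1, (8|13)=-1; (−1)^{7·4·6}·(+1)^4·(-1)^7 = -1.
v=7: a=7^9·(≡1), b=7^3·(≡2) mod 7; (1|7)=+1, (2|7)=+1; (−1)^{9·3·3}·(+1)^3·(+1)^9 = -1.
v=∞: -182 < 0 and 123690 > 0  ⇒  (a,b)_∞ = +1.
(-182, 123690 / ℚ) ramifies at {5, 7, 13, 19}: a division algebra.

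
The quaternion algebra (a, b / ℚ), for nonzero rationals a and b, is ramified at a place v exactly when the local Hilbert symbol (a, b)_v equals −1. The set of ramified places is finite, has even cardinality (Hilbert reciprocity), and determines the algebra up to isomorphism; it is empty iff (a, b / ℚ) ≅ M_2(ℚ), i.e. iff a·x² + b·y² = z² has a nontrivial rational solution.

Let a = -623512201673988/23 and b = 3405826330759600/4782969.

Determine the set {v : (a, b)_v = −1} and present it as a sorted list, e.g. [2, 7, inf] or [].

[11, 17, 19, 37]

Mod squares: a ≡ -81719, b ≡ 177859. Check v ∈ {∞, 2, 3, 5, 11, 17, 19, 23, 37}.
v=5: a=5^0·(≡4), b=5^2·(≡1) mod 5; (4|5)=+1, (1|5)=+1; (−1)^{0·2·2}·(+1)^2·(+1)^0 = +1.
v=23: a=23^-1·(≡9), b=23^1·(≡19) mod 23; (9|23)=+1, (19|23)=-1; (−1)^{-1·1·11}·(+1)^1·(-1)^-1 = +1.
v=19: a=19^1·(≡3), b=19^1·(≡15) mod 19; (3|19)=-1, (15|19)=-1; (−1)^{1·1·9}·(-1)^1·(-1)^1 = -1.
v=2: v_2(a)=2, v_2(b)=4; units ≡ 1, 3 (mod 8); ε·ε+αω+βω = 0·1+2·1+4·0 ≡ 0  ⇒  (a,b)_2 = +1.
v=37: a=37^4·(≡23), b=37^3·(≡33) mod 37; (23|37)=-1, (33|37)=+1; (−1)^{4·3·18}·(-1)^3·(+1)^4 = -1.
v=3: a=3^4·(≡1), b=3^-14·(≡1) mod 3; (1|3)=+1, (1|3)=+1; (−1)^{4·-14·1}·(+1)^-14·(+1)^4 = +1.
v=11: a=11^1·(≡7), b=11^3·(≡7) mod 11; (7|11)=-1, (7|11)=-1; (−1)^{1·3·5}·(-1)^3·(-1)^1 = -1.
v=17: a=17^3·(≡9), b=17^2·(≡14) mod 17; (9|17)=+1, (14|17)=-1; (−1)^{3·2·8}·(+1)^2·(-1)^3 = -1.
v=∞: -81719 < 0 and 177859 > 0  ⇒  (a,b)_∞ = +1.
Ram(-81719, 177859) = {11, 17, 19, 37}; no ℚ_11-point on the conic.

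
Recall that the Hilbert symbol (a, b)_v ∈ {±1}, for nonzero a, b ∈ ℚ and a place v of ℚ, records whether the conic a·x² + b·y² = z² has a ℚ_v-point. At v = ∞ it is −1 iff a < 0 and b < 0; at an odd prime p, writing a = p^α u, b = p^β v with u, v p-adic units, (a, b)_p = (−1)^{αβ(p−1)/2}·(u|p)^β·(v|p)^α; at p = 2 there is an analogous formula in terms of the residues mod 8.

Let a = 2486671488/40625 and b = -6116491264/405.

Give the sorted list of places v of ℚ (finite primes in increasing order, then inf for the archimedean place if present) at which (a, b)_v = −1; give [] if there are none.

[2, 13]

Mod squares: a ≡ 42770, b ≡ -5. Check v ∈ {∞, 2, 3, 5, 7, 13, 47}.
v=∞: 42770 > 0 and -5 < 0  ⇒  (a,b)_∞ = +1.
v=5: a=5^-5·(≡1), b=5^-1·(≡1) mod 5; (1|5)=+1, (1|5)=+1; (−1)^{-5·-1·2}·(+1)^-1·(+1)^-5 = +1.
v=47: a=47^1·(≡3), b=47^2·(≡7) mod 47; (3|47)=+1, (7|47)=+1; (−1)^{1·2·23}·(+1)^2·(+1)^1 = +1.
v=7: a=7^1·(≡3), b=7^0·(≡2) mod 7; (3|7)=-1, (2|7)=+1; (−1)^{1·0·3}·(-1)^0·(+1)^1 = +1.
v=13: a=13^-1·(≡3), b=13^2·(≡2) mod 13; (3|13)=+1, (2|13)=-1; (−1)^{-1·2·6}·(+1)^2·(-1)^-1 = -1.
v=2: v_2(a)=7, v_2(b)=14; units ≡ 1, 3 (mod 8); ε·ε+αω+βω = 0·1+7·1+14·0 ≡ 1  ⇒  (a,b)_2 = -1.
v=3: a=3^10·(≡2), b=3^-4·(≡1) mod 3; (2|3)=-1, (1|3)=+1; (−1)^{10·-4·1}·(-1)^-4·(+1)^10 = +1.
|Ram(42770, -5)| = 2, even; anisotropic at {2, 13}.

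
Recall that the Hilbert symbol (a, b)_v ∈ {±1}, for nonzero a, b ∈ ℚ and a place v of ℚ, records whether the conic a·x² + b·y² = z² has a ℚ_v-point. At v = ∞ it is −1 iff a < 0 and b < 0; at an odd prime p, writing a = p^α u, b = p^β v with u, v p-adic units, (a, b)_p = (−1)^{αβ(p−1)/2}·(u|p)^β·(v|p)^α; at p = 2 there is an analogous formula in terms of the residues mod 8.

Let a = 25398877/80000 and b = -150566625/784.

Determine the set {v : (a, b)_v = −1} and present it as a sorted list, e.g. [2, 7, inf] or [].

[11, 19]

Mod squares: a ≡ 266, b ≡ -1265. Check v ∈ {∞, 2, 3, 5, 7, 11, 19, 23}.
v=23: a=23^2·(≡2), b=23^3·(≡11) mod 23; (2|23)=+1, (11|23)=-1; (−1)^{2·3·11}·(+1)^3·(-1)^2 = +1.
v=7: a=7^1·(≡6), b=7^-2·(≡4) mod 7; (6|7)=-1, (4|7)=+1; (−1)^{1·-2·3}·(-1)^-2·(+1)^1 = +1.
v=2: v_2(a)=-7, v_2(b)=-4; units ≡ 5, 7 (mod 8); ε·ε+αω+βω = 0·1+-7·0+-4·1 ≡ 0  ⇒  (a,b)_2 = +1.
v=19: a=19^3·(≡15), b=19^0·(≡3) mod 19; (15|19)=-1, (3|19)=-1; (−1)^{3·0·9}·(-1)^0·(-1)^3 = -1.
v=∞: 266 > 0 and -1265 < 0  ⇒  (a,b)_∞ = +1.
v=5: a=5^-4·(≡4), b=5^3·(≡3) mod 5; (4|5)=+1, (3|5)=-1; (−1)^{-4·3·2}·(+1)^3·(-1)^-4 = +1.
v=3: a=3^0·(≡2), b=3^2·(≡1) mod 3; (2|3)=-1, (1|3)=+1; (−1)^{0·2·1}·(-1)^2·(+1)^0 = +1.
v=11: a=11^0·(≡8), b=11^1·(≡10) mod 11; (8|11)=-1, (10|11)=-1; (−1)^{0·1·5}·(-1)^1·(-1)^0 = -1.
Ram(266, -1265) = {11, 19}; no ℚ_11-point on the conic.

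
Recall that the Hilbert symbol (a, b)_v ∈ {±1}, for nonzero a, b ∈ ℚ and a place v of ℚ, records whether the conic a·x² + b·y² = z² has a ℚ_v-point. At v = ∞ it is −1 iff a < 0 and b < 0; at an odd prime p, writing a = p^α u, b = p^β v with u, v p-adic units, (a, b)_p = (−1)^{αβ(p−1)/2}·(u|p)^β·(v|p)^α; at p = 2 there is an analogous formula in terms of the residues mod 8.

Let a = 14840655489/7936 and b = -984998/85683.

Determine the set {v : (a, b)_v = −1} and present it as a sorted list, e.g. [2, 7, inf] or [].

Mod squares: a ≡ 15733399, b ≡ -114. Check v ∈ {∞, 2, 3, 7, 11, 13, 19, 23, 29, 31, 37, 43}.
v=13: a=13^0·(≡6), b=13^-4·(≡4) mod 13; (6|13)=-1, (4|13)=+1; (−1)^{0·-4·6}·(-1)^-4·(+1)^0 = +1.
v=37: a=37^1·(≡35), b=37^0·(≡27) mod 37; (35|37)=-1, (27|37)=+1; (−1)^{1·0·18}·(-1)^0·(+1)^1 = +1.
v=∞: 15733399 > 0 and -114 < 0  ⇒  (a,b)_∞ = +1.
v=23: a=23^0·(≡19), b=23^2·(≡3) mod 23; (19|23)=-1, (3|23)=+1; (−1)^{0·2·11}·(-1)^2·(+1)^0 = +1.
v=3: a=3^4·(≡1), b=3^-1·(≡1) mod 3; (1|3)=+1, (1|3)=+1; (−1)^{4·-1·1}·(+1)^-1·(+1)^4 = +1.
v=2: v_2(a)=-8, v_2(b)=1; units ≡ 7, 7 (mod 8); ε·ε+αω+βω = 1·1+-8·0+1·0 ≡ 1  ⇒  (a,b)_2 = -1.
v=19: a=19^2·(≡15), b=19^1·(≡15) mod 19; (15|19)=-1, (15|19)=-1; (−1)^{2·1·9}·(-1)^1·(-1)^2 = -1.
v=31: a=31^-1·(≡28), b=31^0·(≡4) mod 31; (28|31)=+1, (4|31)=+1; (−1)^{-1·0·15}·(+1)^0·(+1)^-1 = +1.
v=7: a=7^0·(≡6), b=7^2·(≡3) mod 7; (6|7)=-1, (3|7)=-1; (−1)^{0·2·3}·(-1)^2·(-1)^0 = +1.
v=29: a=29^1·(≡28), b=29^0·(≡18) mod 29; (28|29)=+1, (18|29)=-1; (−1)^{1·0·14}·(+1)^0·(-1)^1 = -1.
v=43: a=43^1·(≡17), b=43^0·(≡24) mod 43; (17|43)=+1, (24|43)=+1; (−1)^{1·0·21}·(+1)^0·(+1)^1 = +1.
v=11: a=11^1·(≡3), b=11^0·(≡2) mod 11; (3|11)=+1, (2|11)=-1; (−1)^{1·0·5}·(+1)^0·(-1)^1 = -1.
|Ram(15733399, -114)| = 4, even; anisotropic at {2, 11, 19, 29}.

[2, 11, 19, 29]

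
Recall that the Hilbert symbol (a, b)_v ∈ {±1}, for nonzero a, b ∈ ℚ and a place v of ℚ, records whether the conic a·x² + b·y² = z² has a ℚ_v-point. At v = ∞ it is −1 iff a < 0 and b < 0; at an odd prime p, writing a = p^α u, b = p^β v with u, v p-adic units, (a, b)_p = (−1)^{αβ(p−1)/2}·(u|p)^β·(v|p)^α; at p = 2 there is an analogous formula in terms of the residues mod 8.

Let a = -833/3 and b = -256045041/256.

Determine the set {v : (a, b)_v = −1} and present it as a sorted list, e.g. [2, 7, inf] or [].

Mod squares: a ≡ -51, b ≡ -41. Check v ∈ {∞, 2, 3, 7, 17, 41}.
v=3: a=3^-1·(≡1), b=3^2·(≡1) mod 3; (1|3)=+1, (1|3)=+1; (−1)^{-1·2·1}·(+1)^2·(+1)^-1 = +1.
v=41: a=41^0·(≡23), b=41^1·(≡16) mod 41; (23|41)=+1, (16|41)=+1; (−1)^{0·1·20}·(+1)^1·(+1)^0 = +1.
v=∞: -51 < 0 and -41 < 0  ⇒  (a,b)_∞ = -1.
v=7: a=7^2·(≡6), b=7^4·(≡1) mod 7; (6|7)=-1, (1|7)=+1; (−1)^{2·4·3}·(-1)^4·(+1)^2 = +1.
v=17: a=17^1·(≡12), b=17^2·(≡3) mod 17; (12|17)=-1, (3|17)=-1; (−1)^{1·2·8}·(-1)^2·(-1)^1 = -1.
v=2: v_2(a)=0, v_2(b)=-8; units ≡ 5, 7 (mod 8); ε·ε+αω+βω = 0·1+0·0+-8·1 ≡ 0  ⇒  (a,b)_2 = +1.
(-51, -41 / ℚ) ramifies at {17, ∞}: a division algebra.

[17, inf]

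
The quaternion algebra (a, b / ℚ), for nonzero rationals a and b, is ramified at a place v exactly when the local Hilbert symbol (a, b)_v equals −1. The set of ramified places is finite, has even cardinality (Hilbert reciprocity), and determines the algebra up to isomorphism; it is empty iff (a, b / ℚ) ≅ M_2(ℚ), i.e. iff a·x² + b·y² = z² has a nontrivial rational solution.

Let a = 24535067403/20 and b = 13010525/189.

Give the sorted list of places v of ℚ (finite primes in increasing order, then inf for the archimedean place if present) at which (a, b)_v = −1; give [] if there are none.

Mod squares: a ≡ 504735, b ≡ 90321. Check v ∈ {∞, 2, 3, 5, 7, 11, 17, 19, 23, 29}.
v=3: a=3^1·(≡2), b=3^-3·(≡2) mod 3; (2|3)=-1, (2|3)=-1; (−1)^{1·-3·1}·(-1)^-3·(-1)^1 = -1.
v=∞: 504735 > 0 and 90321 > 0  ⇒  (a,b)_∞ = +1.
v=17: a=17^2·(≡14), b=17^1·(≡1) mod 17; (14|17)=-1, (1|17)=+1; (−1)^{2·1·8}·(-1)^1·(+1)^2 = -1.
v=29: a=29^2·(≡3), b=29^0·(≡17) mod 29; (3|29)=-1, (17|29)=-1; (−1)^{2·0·14}·(-1)^0·(-1)^2 = +1.
v=19: a=19^1·(≡12), b=19^0·(≡10) mod 19; (12|19)=-1, (10|19)=-1; (−1)^{1·0·9}·(-1)^0·(-1)^1 = -1.
v=2: v_2(a)=-2, v_2(b)=0; units ≡ 7, 1 (mod 8); ε·ε+αω+βω = 1·0+-2·0+0·0 ≡ 0  ⇒  (a,b)_2 = +1.
v=11: a=11^1·(≡5), b=11^3·(≡9) mod 11; (5|11)=+1, (9|11)=+1; (−1)^{1·3·5}·(+1)^3·(+1)^1 = -1.
v=5: a=5^-1·(≡2), b=5^2·(≡4) mod 5; (2|5)=-1, (4|5)=+1; (−1)^{-1·2·2}·(-1)^2·(+1)^-1 = +1.
v=23: a=23^1·(≡3), b=23^1·(≡21) mod 23; (3|23)=+1, (21|23)=-1; (−1)^{1·1·11}·(+1)^1·(-1)^1 = +1.
v=7: a=7^1·(≡5), b=7^-1·(≡4) mod 7; (5|7)=-1, (4|7)=+1; (−1)^{1·-1·3}·(-1)^-1·(+1)^1 = +1.
Ram(504735, 90321) = {3, 11, 17, 19}; no ℚ_3-point on the conic.

[3, 11, 17, 19]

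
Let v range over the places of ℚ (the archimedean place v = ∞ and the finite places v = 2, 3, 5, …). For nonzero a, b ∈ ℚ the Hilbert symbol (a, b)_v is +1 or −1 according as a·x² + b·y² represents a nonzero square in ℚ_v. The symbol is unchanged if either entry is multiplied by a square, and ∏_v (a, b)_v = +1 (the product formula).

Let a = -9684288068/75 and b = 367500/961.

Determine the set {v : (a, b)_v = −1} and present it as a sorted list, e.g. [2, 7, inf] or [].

(a, b) ≡ (-88179, 3) mod (ℚ^×)²; places V = {2, 3, 5, 7, 13, 17, 19, 31, 41, ∞}.
(a,b)_13: α=1, u≡3; β=0, v≡10 (mod 13); (3|13)=+1, (10|13)=+1; sign (−1)^0·+1^0·+1^1 = +1.
(a,b)_31: α=0, u≡16; β=-2, v≡26 (mod 31); (16|31)=+1, (26|31)=-1; sign (−1)^0·+1^-2·-1^0 = +1.
(a,b)_5: α=-2, u≡4; β=4, v≡3 (mod 5); (4|5)=+1, (3|5)=-1; sign (−1)^0·+1^4·-1^-2 = +1.
(a,b)_3: α=-1, u≡1; β=1, v≡1 (mod 3); (1|3)=+1, (1|3)=+1; sign (−1)^1·+1^1·+1^-1 = -1.
(a,b)_41: α=2, u≡11; β=0, v≡26 (mod 41); (11|41)=-1, (26|41)=-1; sign (−1)^0·-1^0·-1^2 = +1.
(a,b)_19: α=1, u≡14; β=0, v≡14 (mod 19); (14|19)=-1, (14|19)=-1; sign (−1)^0·-1^0·-1^1 = -1.
(a,b)_7: α=3, u≡5; β=2, v≡5 (mod 7); (5|7)=-1, (5|7)=-1; sign (−1)^0·-1^2·-1^3 = -1.
(a,b)_∞: sgn(-88179)=−, sgn(3)=+, so +1.
(a,b)_17: α=1, u≡9; β=0, v≡5 (mod 17); (9|17)=+1, (5|17)=-1; sign (−1)^0·+1^0·-1^1 = -1.
(a,b)_2: α=2, β=2; u≡5, v≡3 (mod 8); ε(u)ε(v)=0·1, αω(v)=2·1, βω(u)=2·1; sum ≡ 0  ⇒  +1.
(-88179, 3 / ℚ) ramifies at {3, 7, 17, 19}: a division algebra.

[3, 7, 17, 19]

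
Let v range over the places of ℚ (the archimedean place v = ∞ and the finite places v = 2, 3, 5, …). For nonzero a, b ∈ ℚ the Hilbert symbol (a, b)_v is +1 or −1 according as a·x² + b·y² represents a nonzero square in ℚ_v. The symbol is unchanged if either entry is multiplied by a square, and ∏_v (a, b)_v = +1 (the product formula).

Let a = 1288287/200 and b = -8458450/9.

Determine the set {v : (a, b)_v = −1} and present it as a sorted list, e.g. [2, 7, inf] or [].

[2, 7]

Mod squares: a ≡ 14, b ≡ -2002. Check v ∈ {∞, 2, 3, 5, 7, 11, 13}.
v=∞: 14 > 0 and -2002 < 0  ⇒  (a,b)_∞ = +1.
v=7: a=7^1·(≡1), b=7^1·(≡2) mod 7; (1|7)=+1, (2|7)=+1; (−1)^{1·1·3}·(+1)^1·(+1)^1 = -1.
v=3: a=3^2·(≡2), b=3^-2·(≡2) mod 3; (2|3)=-1, (2|3)=-1; (−1)^{2·-2·1}·(-1)^-2·(-1)^2 = +1.
v=5: a=5^-2·(≡4), b=5^2·(≡3) mod 5; (4|5)=+1, (3|5)=-1; (−1)^{-2·2·2}·(+1)^2·(-1)^-2 = +1.
v=2: v_2(a)=-3, v_2(b)=1; units ≡ 7, 7 (mod 8); ε·ε+αω+βω = 1·1+-3·0+1·0 ≡ 1  ⇒  (a,b)_2 = -1.
v=11: a=11^2·(≡5), b=11^1·(≡3) mod 11; (5|11)=+1, (3|11)=+1; (−1)^{2·1·5}·(+1)^1·(+1)^2 = +1.
v=13: a=13^2·(≡1), b=13^3·(≡7) mod 13; (1|13)=+1, (7|13)=-1; (−1)^{2·3·6}·(+1)^3·(-1)^2 = +1.
Ram(14, -2002) = {2, 7}; no ℚ_2-point on the conic.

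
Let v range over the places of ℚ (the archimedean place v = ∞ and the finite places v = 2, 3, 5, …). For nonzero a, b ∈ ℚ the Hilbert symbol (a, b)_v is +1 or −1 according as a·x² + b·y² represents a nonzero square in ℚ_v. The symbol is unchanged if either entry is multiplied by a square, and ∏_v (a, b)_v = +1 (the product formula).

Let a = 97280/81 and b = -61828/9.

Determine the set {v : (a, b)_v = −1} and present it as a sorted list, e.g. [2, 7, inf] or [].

(a, b) ≡ (95, -15457) mod (ℚ^×)²; places V = {2, 3, 5, 13, 19, 29, 41, ∞}.
(a,b)_29: α=0, u≡17; β=1, v≡8 (mod 29); (17|29)=-1, (8|29)=-1; sign (−1)^0·-1^1·-1^0 = -1.
(a,b)_41: α=0, u≡13; β=1, v≡1 (mod 41); (13|41)=-1, (1|41)=+1; sign (−1)^0·-1^1·+1^0 = -1.
(a,b)_∞: sgn(95)=+, sgn(-15457)=−, so +1.
(a,b)_19: α=1, u≡17; β=0, v≡4 (mod 19); (17|19)=+1, (4|19)=+1; sign (−1)^0·+1^0·+1^1 = +1.
(a,b)_5: α=1, u≡1; β=0, v≡3 (mod 5); (1|5)=+1, (3|5)=-1; sign (−1)^0·+1^0·-1^1 = -1.
(a,b)_2: α=10, β=2; u≡7, v≡7 (mod 8); ε(u)ε(v)=1·1, αω(v)=10·0, βω(u)=2·0; sum ≡ 1  ⇒  -1.
(a,b)_13: α=0, u≡9; β=1, v≡6 (mod 13); (9|13)=+1, (6|13)=-1; sign (−1)^0·+1^1·-1^0 = +1.
(a,b)_3: α=-4, u≡2; β=-2, v≡2 (mod 3); (2|3)=-1, (2|3)=-1; sign (−1)^0·-1^-2·-1^-4 = +1.
(95, -15457 / ℚ) ramifies at {2, 5, 29, 41}: a division algebra.

[2, 5, 29, 41]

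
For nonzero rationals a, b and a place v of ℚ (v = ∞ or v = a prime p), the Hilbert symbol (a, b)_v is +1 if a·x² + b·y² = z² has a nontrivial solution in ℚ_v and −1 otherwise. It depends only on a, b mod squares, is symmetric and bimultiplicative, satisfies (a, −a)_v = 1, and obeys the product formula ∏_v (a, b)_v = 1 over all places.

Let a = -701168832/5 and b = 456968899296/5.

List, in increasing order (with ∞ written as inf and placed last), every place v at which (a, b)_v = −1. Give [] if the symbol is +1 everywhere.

[5, 13]

Mod squares: a ≡ -15, b ≡ 6630. Check v ∈ {∞, 2, 3, 5, 7, 13, 17}.
v=2: v_2(a)=6, v_2(b)=5; units ≡ 1, 3 (mod 8); ε·ε+αω+βω = 0·1+6·1+5·0 ≡ 0  ⇒  (a,b)_2 = +1.
v=7: a=7^4·(≡3), b=7^2·(≡2) mod 7; (3|7)=-1, (2|7)=+1; (−1)^{4·2·3}·(-1)^2·(+1)^4 = +1.
v=∞: -15 < 0 and 6630 > 0  ⇒  (a,b)_∞ = +1.
v=13: a=13^2·(≡7), b=13^3·(≡1) mod 13; (7|13)=-1, (1|13)=+1; (−1)^{2·3·6}·(-1)^3·(+1)^2 = -1.
v=5: a=5^-1·(≡3), b=5^-1·(≡1) mod 5; (3|5)=-1, (1|5)=+1; (−1)^{-1·-1·2}·(-1)^-1·(+1)^-1 = -1.
v=17: a=17^0·(≡2), b=17^3·(≡15) mod 17; (2|17)=+1, (15|17)=+1; (−1)^{0·3·8}·(+1)^3·(+1)^0 = +1.
v=3: a=3^3·(≡1), b=3^3·(≡2) mod 3; (1|3)=+1, (2|3)=-1; (−1)^{3·3·1}·(+1)^3·(-1)^3 = +1.
Ram(-15, 6630) = {5, 13}; no ℚ_5-point on the conic.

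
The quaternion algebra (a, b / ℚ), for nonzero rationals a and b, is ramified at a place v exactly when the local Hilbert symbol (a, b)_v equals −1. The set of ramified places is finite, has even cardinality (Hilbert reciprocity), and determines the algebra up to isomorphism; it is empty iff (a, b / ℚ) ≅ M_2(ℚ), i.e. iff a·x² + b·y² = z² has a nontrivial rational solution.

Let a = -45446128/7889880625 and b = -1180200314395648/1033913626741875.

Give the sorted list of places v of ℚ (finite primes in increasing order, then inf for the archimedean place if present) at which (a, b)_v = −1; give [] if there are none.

(a, b) ≡ (-7, -21) mod (ℚ^×)²; places V = {2, 3, 5, 7, 11, 13, 17, 19, ∞}.
(a,b)_13: α=2, u≡2; β=4, v≡7 (mod 13); (2|13)=-1, (7|13)=-1; sign (−1)^0·-1^4·-1^2 = +1.
(a,b)_2: α=4, β=10; u≡1, v≡3 (mod 8); ε(u)ε(v)=0·1, αω(v)=4·1, βω(u)=10·0; sum ≡ 0  ⇒  +1.
(a,b)_∞: sgn(-7)=−, sgn(-21)=−, so -1.
(a,b)_17: α=-2, u≡3; β=-2, v≡2 (mod 17); (3|17)=-1, (2|17)=+1; sign (−1)^0·-1^-2·+1^-2 = +1.
(a,b)_7: α=5, u≡3; β=9, v≡1 (mod 7); (3|7)=-1, (1|7)=+1; sign (−1)^1·-1^9·+1^5 = +1.
(a,b)_5: α=-4, u≡3; β=-4, v≡1 (mod 5); (3|5)=-1, (1|5)=+1; sign (−1)^0·-1^-4·+1^-4 = +1.
(a,b)_11: α=-2, u≡9; β=-4, v≡3 (mod 11); (9|11)=+1, (3|11)=+1; sign (−1)^0·+1^-4·+1^-2 = +1.
(a,b)_3: α=0, u≡2; β=-1, v≡2 (mod 3); (2|3)=-1, (2|3)=-1; sign (−1)^0·-1^-1·-1^0 = -1.
(a,b)_19: α=-2, u≡10; β=-4, v≡4 (mod 19); (10|19)=-1, (4|19)=+1; sign (−1)^0·-1^-4·+1^-2 = +1.
|Ram(-7, -21)| = 2, even; anisotropic at {3, ∞}.

[3, inf]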